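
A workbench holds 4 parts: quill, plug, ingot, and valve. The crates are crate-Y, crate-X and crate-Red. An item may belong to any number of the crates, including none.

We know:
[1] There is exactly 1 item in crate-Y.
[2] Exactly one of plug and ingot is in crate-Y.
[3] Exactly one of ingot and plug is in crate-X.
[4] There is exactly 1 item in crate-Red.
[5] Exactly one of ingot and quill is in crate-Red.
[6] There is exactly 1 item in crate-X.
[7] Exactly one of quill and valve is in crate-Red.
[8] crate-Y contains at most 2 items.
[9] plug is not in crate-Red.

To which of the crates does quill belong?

quill: crate-Red

From (9): plug ∉ crate-Red.
Suppose quill ∈ crate-Y: no assignment then satisfies all the clues, so quill ∉ crate-Y.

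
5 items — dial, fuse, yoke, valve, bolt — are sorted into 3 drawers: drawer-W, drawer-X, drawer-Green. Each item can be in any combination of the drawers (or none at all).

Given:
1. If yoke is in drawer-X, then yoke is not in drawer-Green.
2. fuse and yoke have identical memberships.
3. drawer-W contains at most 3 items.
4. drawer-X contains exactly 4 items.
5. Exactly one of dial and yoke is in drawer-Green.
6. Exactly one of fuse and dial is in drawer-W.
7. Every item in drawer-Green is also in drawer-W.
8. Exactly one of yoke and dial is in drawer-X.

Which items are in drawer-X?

drawer-X = {bolt, fuse, valve, yoke}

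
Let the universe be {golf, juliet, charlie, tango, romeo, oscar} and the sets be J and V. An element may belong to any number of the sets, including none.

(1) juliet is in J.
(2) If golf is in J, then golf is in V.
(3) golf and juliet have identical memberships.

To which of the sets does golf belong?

golf: J, V

From (1): juliet ∈ J.
(3): golf matches juliet: golf ∈ J.
(2): golf ∈ V.
(3): juliet matches golf: juliet ∈ V.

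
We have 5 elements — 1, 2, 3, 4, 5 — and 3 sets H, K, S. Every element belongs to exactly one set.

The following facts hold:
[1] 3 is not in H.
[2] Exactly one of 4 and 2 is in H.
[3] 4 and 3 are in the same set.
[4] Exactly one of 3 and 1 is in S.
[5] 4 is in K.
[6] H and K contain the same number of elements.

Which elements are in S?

S = {1}

From (1): 3 ∉ H.
From (5): 4 ∈ K.
(2) (exactly one): 2 ∈ H.
(3): 3 matches 4: 3 ∈ K.
(4) (exactly one): 1 ∈ S.
Suppose 5 ∈ S: no assignment then satisfies all the clues, so 5 ∉ S.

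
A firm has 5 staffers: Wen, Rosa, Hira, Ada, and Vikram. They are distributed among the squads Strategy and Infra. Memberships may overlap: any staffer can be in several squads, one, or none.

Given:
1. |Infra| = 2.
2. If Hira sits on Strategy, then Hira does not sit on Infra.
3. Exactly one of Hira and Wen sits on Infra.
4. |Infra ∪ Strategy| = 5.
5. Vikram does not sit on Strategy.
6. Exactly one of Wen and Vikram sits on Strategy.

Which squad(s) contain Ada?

Ada: Strategy

From (5): Vikram ∉ Strategy.
(6) (exactly one): Wen ∈ Strategy.
Suppose Ada ∉ Strategy: no assignment then satisfies all the clues, so Ada ∈ Strategy.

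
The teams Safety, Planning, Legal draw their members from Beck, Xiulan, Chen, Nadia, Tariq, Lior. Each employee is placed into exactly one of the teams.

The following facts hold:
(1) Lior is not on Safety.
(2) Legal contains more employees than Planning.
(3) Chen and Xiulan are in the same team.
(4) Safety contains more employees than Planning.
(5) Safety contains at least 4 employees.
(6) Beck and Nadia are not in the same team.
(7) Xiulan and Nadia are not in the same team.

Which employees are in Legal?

Legal = {Lior, Nadia}

From (1): Lior ∉ Safety.
Suppose Beck ∈ Legal: no assignment then satisfies all the clues, so Beck ∉ Legal.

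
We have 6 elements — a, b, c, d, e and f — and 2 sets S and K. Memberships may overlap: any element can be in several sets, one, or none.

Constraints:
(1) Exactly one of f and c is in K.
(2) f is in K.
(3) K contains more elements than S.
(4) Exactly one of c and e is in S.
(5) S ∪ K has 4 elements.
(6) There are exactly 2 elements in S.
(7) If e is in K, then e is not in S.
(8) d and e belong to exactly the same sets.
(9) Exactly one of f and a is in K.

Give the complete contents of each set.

S = {c, f}; K = {d, e, f}

From (2): f ∈ K.
(1) (exactly one): c ∉ K.
(9) (exactly one): a ∉ K.
Suppose a ∈ S: no assignment then satisfies all the clues, so a ∉ S.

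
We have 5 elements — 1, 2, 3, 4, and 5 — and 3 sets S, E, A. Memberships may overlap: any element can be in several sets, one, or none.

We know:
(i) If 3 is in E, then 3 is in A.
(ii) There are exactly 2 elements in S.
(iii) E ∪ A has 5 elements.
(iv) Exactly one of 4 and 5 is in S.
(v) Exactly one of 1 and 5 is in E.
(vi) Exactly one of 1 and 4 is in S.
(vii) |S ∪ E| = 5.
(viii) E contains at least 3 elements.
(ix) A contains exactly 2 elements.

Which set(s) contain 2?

2: E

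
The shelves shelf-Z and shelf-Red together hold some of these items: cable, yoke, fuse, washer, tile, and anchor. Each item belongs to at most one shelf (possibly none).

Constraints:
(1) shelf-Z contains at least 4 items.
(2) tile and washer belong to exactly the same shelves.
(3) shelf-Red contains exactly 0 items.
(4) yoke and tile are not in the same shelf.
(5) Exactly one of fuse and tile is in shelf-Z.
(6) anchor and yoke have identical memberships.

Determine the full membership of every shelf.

shelf-Z = {anchor, cable, fuse, yoke}; shelf-Red = {}

(3): shelf-Red already has 0, so the rest are out.
Suppose cable ∉ shelf-Z: no assignment then satisfies all the clues, so cable ∈ shelf-Z.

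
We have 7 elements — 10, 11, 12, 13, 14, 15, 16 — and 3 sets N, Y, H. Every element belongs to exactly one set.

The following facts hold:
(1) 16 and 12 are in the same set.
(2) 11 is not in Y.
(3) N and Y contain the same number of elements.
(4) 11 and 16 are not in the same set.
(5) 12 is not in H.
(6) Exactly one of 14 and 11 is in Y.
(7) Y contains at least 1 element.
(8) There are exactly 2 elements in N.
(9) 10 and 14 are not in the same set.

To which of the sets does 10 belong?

10: H

From (2): 11 ∉ Y.
From (5): 12 ∉ H.
(1): 16 matches 12: 16 ∉ H.
(6) (exactly one): 14 ∈ Y.
(9): 10 ∉ Y.
Suppose 10 ∈ N: no assignment then satisfies all the clues, so 10 ∉ N.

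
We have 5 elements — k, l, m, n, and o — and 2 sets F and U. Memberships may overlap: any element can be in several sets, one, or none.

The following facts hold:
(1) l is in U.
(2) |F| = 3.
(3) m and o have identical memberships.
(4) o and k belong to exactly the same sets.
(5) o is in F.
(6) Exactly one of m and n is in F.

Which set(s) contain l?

From (1): l ∈ U.
From (5): o ∈ F.
(3): m matches o: m ∈ F.
(4): k matches o: k ∈ F.
(6) (exactly one): n ∉ F.
(2): F already has 3, so the rest are out.

l: U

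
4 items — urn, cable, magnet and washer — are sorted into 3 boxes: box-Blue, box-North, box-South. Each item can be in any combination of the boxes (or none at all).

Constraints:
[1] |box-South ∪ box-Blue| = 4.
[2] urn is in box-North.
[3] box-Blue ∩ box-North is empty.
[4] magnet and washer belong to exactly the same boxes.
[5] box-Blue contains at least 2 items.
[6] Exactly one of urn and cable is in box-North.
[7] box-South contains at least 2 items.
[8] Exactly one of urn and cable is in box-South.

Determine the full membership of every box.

box-Blue = {cable, magnet, washer}; box-North = {urn}; box-South = {magnet, urn, washer}

From (2): urn ∈ box-North.
(3) (disjoint): urn ∉ box-Blue.
(6) (exactly one): cable ∉ box-North.
Suppose urn ∉ box-South: no assignment then satisfies all the clues, so urn ∈ box-South.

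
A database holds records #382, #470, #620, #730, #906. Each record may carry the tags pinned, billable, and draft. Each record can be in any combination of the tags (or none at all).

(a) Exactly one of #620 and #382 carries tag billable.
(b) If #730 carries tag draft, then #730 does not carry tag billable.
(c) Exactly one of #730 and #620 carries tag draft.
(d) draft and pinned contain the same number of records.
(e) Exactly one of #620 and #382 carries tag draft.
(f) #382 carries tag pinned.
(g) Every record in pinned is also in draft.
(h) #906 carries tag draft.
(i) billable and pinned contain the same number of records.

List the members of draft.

From (f): #382 ∈ pinned.
From (h): #906 ∈ draft.
(g) with #382 ∈ pinned: #382 ∈ draft.
(e) (exactly one): #620 ∉ draft.
(g) contrapositive: #620 ∉ pinned.
(c) (exactly one): #730 ∈ draft.
(b): #730 ∉ billable.
Suppose #470 ∈ draft: no assignment then satisfies all the clues, so #470 ∉ draft.

draft = {#382, #730, #906}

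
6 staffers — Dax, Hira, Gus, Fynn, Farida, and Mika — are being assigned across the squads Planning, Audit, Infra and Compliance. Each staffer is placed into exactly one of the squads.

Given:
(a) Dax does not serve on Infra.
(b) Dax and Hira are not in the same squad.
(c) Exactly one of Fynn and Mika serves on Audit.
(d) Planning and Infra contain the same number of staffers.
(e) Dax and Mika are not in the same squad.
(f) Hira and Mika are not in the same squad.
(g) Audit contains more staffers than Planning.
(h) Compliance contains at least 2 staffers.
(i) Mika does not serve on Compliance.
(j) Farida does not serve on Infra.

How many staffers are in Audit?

2

From (a): Dax ∉ Infra.
From (i): Mika ∉ Compliance.
From (j): Farida ∉ Infra.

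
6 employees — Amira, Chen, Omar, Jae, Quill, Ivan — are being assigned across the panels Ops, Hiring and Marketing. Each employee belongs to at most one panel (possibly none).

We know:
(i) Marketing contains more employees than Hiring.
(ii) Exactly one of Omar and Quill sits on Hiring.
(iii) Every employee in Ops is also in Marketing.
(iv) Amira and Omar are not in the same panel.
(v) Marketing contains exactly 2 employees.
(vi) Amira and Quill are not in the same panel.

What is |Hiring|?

1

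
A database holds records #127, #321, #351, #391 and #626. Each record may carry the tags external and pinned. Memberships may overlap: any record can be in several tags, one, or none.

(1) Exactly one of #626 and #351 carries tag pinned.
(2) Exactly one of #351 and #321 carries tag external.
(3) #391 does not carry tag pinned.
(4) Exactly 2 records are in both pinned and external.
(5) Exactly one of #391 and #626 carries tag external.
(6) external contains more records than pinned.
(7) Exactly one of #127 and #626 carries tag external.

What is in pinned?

pinned = {#127, #351}

From (3): #391 ∉ pinned.
Suppose #127 ∉ pinned: no assignment then satisfies all the clues, so #127 ∈ pinned.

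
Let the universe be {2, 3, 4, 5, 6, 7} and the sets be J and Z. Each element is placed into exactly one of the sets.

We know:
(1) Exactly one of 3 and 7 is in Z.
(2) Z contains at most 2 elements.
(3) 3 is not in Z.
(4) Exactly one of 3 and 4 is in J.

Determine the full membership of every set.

J = {2, 3, 5, 6}; Z = {4, 7}

From (3): 3 ∉ Z.
(1) (exactly one): 7 ∈ Z.
Only one set left: 3 ∈ J.
(4) (exactly one): 4 ∉ J.
Only one set left: 4 ∈ Z.
(2): Z already has 2, so the rest are out.
Only one set left: 2 ∈ J.
Only one set left: 5 ∈ J.
Only one set left: 6 ∈ J.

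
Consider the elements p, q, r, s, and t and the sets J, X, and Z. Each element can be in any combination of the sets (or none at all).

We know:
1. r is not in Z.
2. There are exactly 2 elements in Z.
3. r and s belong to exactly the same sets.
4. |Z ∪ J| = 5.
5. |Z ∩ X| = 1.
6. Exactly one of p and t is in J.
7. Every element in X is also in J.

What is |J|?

4

From (1): r ∉ Z.
(3): s matches r: s ∉ Z.
Suppose q ∉ J: no assignment then satisfies all the clues, so q ∈ J.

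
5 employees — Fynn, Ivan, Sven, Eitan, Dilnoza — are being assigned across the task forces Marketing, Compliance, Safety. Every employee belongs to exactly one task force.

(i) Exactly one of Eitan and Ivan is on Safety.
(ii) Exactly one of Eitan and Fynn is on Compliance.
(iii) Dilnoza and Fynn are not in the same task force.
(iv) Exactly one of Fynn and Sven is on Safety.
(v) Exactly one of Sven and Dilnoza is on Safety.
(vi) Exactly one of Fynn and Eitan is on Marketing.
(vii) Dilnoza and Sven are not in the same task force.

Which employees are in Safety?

Safety = {Ivan, Sven}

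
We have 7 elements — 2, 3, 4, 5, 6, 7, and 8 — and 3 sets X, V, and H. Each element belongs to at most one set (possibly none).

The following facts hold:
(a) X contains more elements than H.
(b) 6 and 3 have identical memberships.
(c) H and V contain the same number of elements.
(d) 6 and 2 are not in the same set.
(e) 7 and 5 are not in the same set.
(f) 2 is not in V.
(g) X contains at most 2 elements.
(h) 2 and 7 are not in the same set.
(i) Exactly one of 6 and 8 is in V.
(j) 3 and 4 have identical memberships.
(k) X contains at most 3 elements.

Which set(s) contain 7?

7: H

From (f): 2 ∉ V.
Suppose 7 ∈ X: no assignment then satisfies all the clues, so 7 ∉ X.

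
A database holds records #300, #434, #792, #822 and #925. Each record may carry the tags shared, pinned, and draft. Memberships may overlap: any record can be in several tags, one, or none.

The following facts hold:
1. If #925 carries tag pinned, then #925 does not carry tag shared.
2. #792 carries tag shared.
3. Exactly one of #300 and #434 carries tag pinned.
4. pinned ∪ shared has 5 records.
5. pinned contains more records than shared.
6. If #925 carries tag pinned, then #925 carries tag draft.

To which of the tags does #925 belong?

#925: draft, pinned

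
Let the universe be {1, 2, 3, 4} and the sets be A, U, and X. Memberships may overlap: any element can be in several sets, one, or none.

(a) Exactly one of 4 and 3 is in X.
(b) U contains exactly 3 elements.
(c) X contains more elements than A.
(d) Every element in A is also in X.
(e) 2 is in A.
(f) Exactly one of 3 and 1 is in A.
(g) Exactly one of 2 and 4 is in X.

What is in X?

From (e): 2 ∈ A.
(d) with 2 ∈ A: 2 ∈ X.
(g) (exactly one): 4 ∉ X.
(a) (exactly one): 3 ∈ X.
(d) contrapositive: 4 ∉ A.
Suppose 1 ∉ X: no assignment then satisfies all the clues, so 1 ∈ X.

X = {1, 2, 3}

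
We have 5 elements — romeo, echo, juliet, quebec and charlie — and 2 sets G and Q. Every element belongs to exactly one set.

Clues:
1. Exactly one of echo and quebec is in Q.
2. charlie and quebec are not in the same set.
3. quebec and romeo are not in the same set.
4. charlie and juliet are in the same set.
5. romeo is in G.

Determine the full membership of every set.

From (5): romeo ∈ G.
(3): quebec ∉ G.
Only one set left: quebec ∈ Q.
(1) (exactly one): echo ∉ Q.
(2): charlie ∉ Q.
(4): juliet matches charlie: juliet ∉ Q.
Only one set left: echo ∈ G.
Only one set left: juliet ∈ G.
Only one set left: charlie ∈ G.

G = {charlie, echo, juliet, romeo}; Q = {quebec}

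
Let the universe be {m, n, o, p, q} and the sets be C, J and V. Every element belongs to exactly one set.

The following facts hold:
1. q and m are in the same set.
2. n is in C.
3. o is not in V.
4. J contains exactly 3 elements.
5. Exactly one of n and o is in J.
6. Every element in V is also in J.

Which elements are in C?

C = {n, p}

From (2): n ∈ C.
From (3): o ∉ V.
(5) (exactly one): o ∈ J.
Suppose m ∈ C: no assignment then satisfies all the clues, so m ∉ C.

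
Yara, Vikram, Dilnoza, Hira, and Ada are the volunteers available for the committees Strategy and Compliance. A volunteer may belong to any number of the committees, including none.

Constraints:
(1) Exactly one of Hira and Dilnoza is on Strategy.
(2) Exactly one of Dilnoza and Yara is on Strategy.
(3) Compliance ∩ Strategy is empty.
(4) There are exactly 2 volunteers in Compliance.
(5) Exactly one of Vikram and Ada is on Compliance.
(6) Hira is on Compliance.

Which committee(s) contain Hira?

From (6): Hira ∈ Compliance.
(3) (disjoint): Hira ∉ Strategy.
(1) (exactly one): Dilnoza ∈ Strategy.
(2) (exactly one): Yara ∉ Strategy.
(3) (disjoint): Dilnoza ∉ Compliance.

Hira: Compliance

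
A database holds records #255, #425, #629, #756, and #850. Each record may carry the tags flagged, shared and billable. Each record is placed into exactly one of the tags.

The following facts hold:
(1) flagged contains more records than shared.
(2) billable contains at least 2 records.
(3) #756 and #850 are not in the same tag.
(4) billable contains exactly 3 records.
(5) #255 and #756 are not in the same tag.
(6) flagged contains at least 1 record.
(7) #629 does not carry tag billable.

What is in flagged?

flagged = {#629, #756}

From (7): #629 ∉ billable.
Suppose #255 ∈ flagged: no assignment then satisfies all the clues, so #255 ∉ flagged.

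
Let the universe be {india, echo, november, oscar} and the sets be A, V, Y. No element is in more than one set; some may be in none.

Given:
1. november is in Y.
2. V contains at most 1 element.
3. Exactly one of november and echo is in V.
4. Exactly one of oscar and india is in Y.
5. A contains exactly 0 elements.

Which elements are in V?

From (1): november ∈ Y.
(3) (exactly one): echo ∈ V.
(5): A already has 0, so the rest are out.
(2): V already has 1, so the rest are out.

V = {echo}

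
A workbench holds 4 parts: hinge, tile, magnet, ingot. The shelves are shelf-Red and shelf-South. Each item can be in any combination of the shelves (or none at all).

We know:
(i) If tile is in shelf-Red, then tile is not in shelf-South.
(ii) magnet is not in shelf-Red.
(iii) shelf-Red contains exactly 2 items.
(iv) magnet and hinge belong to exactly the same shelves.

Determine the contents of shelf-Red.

shelf-Red = {ingot, tile}

From (ii): magnet ∉ shelf-Red.
(iv): hinge matches magnet: hinge ∉ shelf-Red.
(iii): only 2 candidates remain for shelf-Red, so all are in.
(i): tile ∉ shelf-South.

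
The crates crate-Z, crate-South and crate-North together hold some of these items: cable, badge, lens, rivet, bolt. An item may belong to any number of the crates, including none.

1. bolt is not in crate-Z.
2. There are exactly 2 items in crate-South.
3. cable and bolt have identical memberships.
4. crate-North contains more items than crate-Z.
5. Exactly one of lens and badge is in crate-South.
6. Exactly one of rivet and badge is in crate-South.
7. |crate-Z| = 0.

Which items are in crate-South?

crate-South = {lens, rivet}

From (1): bolt ∉ crate-Z.
(3): cable matches bolt: cable ∉ crate-Z.
(7): crate-Z already has 0, so the rest are out.
Suppose cable ∈ crate-South: no assignment then satisfies all the clues, so cable ∉ crate-South.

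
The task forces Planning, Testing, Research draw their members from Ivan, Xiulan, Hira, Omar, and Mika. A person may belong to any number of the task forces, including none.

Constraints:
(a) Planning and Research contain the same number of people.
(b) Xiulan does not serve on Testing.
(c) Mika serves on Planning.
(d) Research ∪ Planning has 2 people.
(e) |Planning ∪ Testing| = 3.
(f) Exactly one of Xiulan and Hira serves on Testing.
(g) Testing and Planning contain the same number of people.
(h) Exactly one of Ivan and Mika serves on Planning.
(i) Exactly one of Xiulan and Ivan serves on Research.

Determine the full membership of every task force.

Planning = {Mika, Xiulan}; Testing = {Hira, Mika}; Research = {Mika, Xiulan}

From (b): Xiulan ∉ Testing.
From (c): Mika ∈ Planning.
(f) (exactly one): Hira ∈ Testing.
(h) (exactly one): Ivan ∉ Planning.
Suppose Ivan ∈ Testing: no assignment then satisfies all the clues, so Ivan ∉ Testing.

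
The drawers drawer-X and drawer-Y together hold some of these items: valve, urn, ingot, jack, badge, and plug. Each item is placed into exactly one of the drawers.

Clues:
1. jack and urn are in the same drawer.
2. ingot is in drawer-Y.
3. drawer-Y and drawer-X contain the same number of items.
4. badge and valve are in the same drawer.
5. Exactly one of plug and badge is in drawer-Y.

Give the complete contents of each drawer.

drawer-X = {jack, plug, urn}; drawer-Y = {badge, ingot, valve}

From (2): ingot ∈ drawer-Y.
Suppose valve ∈ drawer-X: no assignment then satisfies all the clues, so valve ∉ drawer-X.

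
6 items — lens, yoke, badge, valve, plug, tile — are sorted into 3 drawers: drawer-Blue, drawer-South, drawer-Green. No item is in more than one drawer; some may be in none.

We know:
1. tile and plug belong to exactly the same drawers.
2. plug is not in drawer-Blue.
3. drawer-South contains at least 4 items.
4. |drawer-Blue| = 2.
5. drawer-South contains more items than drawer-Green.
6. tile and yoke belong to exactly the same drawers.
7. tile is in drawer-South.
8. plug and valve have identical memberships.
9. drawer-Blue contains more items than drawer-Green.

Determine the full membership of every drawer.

drawer-Blue = {badge, lens}; drawer-South = {plug, tile, valve, yoke}; drawer-Green = {}

From (2): plug ∉ drawer-Blue.
From (7): tile ∈ drawer-South.
(1): plug matches tile: plug ∈ drawer-South.
(6): yoke matches tile: yoke ∉ drawer-Blue.
(6): yoke matches tile: yoke ∈ drawer-South.
(8): valve matches plug: valve ∉ drawer-Blue.
(8): valve matches plug: valve ∈ drawer-South.
(4): only 2 candidates remain for drawer-Blue, so all are in.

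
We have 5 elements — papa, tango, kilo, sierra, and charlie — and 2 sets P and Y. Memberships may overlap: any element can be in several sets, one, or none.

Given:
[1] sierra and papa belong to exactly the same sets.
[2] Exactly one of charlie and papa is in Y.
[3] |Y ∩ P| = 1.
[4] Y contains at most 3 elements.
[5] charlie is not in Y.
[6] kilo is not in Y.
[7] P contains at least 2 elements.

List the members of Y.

From (5): charlie ∉ Y.
From (6): kilo ∉ Y.
(2) (exactly one): papa ∈ Y.
(1): sierra matches papa: sierra ∈ Y.
Suppose tango ∉ Y: no assignment then satisfies all the clues, so tango ∈ Y.

Y = {papa, sierra, tango}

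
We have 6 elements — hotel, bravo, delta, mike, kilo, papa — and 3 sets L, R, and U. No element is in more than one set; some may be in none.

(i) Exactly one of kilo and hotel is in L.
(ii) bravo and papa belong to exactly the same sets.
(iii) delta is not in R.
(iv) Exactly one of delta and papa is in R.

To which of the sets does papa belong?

From (iii): delta ∉ R.
(iv) (exactly one): papa ∈ R.
(ii): bravo matches papa: bravo ∉ L.
(ii): bravo matches papa: bravo ∈ R.

papa: R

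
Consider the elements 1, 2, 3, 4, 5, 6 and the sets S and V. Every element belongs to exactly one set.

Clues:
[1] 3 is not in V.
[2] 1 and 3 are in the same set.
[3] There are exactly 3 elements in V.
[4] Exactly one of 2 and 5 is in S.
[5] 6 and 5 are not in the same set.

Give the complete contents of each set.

S = {1, 3, 5}; V = {2, 4, 6}

From (1): 3 ∉ V.
(2): 1 matches 3: 1 ∉ V.
Only one set left: 1 ∈ S.
Only one set left: 3 ∈ S.
Suppose 2 ∈ S: no assignment then satisfies all the clues, so 2 ∉ S.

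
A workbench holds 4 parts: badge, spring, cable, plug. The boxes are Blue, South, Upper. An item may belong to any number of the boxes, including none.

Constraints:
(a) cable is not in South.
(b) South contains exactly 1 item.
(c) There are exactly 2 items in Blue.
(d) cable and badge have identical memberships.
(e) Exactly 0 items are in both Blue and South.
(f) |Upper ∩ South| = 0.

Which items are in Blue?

Blue = {badge, cable}

From (a): cable ∉ South.
(d): badge matches cable: badge ∉ South.
Suppose badge ∉ Blue: no assignment then satisfies all the clues, so badge ∈ Blue.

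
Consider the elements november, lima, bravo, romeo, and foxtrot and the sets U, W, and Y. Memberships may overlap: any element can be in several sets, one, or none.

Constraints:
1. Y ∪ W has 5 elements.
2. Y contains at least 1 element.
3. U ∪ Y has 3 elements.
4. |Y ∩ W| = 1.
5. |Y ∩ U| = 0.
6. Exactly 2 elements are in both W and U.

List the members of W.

W = {bravo, foxtrot, lima, november, romeo}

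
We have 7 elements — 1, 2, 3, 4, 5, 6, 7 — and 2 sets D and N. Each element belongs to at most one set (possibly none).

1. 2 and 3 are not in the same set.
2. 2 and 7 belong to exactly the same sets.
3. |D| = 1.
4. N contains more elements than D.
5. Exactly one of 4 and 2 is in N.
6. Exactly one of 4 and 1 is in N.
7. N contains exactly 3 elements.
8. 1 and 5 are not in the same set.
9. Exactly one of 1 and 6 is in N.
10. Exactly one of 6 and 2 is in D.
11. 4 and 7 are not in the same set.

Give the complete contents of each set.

D = {6}; N = {1, 2, 7}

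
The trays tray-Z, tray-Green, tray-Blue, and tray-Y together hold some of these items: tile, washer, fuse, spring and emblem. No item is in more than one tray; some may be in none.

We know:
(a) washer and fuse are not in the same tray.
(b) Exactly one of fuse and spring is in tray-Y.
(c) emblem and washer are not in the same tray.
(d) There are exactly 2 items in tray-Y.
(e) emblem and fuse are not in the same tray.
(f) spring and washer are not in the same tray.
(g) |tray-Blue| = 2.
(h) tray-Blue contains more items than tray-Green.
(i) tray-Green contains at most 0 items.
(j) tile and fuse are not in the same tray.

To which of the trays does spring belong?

spring: tray-Y

(i): tray-Green already has 0, so the rest are out.
Suppose spring ∈ tray-Z: no assignment then satisfies all the clues, so spring ∉ tray-Z.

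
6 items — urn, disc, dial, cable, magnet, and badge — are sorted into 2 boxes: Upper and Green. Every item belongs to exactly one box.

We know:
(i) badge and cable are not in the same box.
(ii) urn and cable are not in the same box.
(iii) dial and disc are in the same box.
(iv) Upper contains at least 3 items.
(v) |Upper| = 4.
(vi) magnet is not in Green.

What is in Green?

Green = {badge, urn}

From (vi): magnet ∉ Green.
Only one box left: magnet ∈ Upper.
Suppose urn ∉ Green: no assignment then satisfies all the clues, so urn ∈ Green.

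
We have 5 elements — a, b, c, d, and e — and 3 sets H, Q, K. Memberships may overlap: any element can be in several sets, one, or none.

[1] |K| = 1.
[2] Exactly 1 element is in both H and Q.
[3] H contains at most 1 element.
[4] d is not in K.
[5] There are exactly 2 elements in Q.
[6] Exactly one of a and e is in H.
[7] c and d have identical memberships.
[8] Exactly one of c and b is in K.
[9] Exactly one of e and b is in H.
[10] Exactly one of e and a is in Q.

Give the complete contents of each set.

H = {e}; Q = {b, e}; K = {b}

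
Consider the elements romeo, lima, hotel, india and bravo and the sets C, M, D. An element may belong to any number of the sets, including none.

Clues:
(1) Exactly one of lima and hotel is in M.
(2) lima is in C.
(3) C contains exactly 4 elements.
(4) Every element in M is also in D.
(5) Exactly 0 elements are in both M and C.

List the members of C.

C = {bravo, india, lima, romeo}

From (2): lima ∈ C.
Suppose romeo ∉ C: no assignment then satisfies all the clues, so romeo ∈ C.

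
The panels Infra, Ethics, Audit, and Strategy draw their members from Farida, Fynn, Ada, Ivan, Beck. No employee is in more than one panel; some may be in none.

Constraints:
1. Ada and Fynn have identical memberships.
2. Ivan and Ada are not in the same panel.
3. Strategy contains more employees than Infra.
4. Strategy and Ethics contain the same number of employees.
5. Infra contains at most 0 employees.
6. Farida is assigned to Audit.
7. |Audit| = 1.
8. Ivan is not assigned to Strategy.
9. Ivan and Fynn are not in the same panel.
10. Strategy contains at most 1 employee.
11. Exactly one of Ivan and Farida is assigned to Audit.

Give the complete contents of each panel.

Infra = {}; Ethics = {Ivan}; Audit = {Farida}; Strategy = {Beck}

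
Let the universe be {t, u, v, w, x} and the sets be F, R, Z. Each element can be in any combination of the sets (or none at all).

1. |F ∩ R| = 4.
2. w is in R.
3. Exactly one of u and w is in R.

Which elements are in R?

R = {t, v, w, x}

From (2): w ∈ R.
(3) (exactly one): u ∉ R.
Suppose t ∉ R: no assignment then satisfies all the clues, so t ∈ R.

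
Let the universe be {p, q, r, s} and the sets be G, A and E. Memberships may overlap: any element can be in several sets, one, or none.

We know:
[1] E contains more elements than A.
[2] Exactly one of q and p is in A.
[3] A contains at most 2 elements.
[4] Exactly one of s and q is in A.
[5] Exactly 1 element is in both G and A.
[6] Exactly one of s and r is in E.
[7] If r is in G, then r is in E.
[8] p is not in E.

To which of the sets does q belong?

q: A, E, G

From (8): p ∉ E.
Suppose q ∉ G: no assignment then satisfies all the clues, so q ∈ G.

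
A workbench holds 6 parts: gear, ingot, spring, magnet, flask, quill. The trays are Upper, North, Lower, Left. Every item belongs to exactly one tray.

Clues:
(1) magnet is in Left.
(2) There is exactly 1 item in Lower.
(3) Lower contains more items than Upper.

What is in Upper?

Upper = {}

From (1): magnet ∈ Left.
Suppose gear ∈ Upper: no assignment then satisfies all the clues, so gear ∉ Upper.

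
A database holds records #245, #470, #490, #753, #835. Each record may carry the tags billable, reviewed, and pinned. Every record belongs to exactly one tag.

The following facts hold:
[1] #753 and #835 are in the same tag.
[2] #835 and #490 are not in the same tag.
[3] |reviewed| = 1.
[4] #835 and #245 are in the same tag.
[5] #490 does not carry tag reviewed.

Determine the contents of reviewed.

reviewed = {#470}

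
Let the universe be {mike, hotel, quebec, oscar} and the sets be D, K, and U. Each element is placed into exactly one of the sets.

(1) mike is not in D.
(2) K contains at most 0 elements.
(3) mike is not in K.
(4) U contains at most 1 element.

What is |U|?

1

From (1): mike ∉ D.
From (3): mike ∉ K.
(2): K already has 0, so the rest are out.
Only one set left: mike ∈ U.
(4): U already has 1, so the rest are out.
Only one set left: hotel ∈ D.
Only one set left: quebec ∈ D.
Only one set left: oscar ∈ D.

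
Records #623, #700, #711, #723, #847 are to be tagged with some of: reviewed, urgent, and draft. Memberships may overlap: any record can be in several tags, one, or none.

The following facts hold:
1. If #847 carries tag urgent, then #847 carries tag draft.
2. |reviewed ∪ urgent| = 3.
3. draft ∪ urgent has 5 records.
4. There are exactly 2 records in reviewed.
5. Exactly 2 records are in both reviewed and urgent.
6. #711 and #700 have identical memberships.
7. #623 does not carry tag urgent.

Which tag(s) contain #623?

From (7): #623 ∉ urgent.
Suppose #623 ∈ reviewed: no assignment then satisfies all the clues, so #623 ∉ reviewed.

#623: draft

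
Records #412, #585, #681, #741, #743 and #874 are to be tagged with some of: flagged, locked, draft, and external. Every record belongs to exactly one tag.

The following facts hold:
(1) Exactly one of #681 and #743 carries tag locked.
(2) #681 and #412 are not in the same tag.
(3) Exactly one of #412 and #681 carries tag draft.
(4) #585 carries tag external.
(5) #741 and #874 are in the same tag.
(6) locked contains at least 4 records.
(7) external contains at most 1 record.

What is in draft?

From (4): #585 ∈ external.
(7): external already has 1, so the rest are out.
Suppose #412 ∈ draft: no assignment then satisfies all the clues, so #412 ∉ draft.

draft = {#681}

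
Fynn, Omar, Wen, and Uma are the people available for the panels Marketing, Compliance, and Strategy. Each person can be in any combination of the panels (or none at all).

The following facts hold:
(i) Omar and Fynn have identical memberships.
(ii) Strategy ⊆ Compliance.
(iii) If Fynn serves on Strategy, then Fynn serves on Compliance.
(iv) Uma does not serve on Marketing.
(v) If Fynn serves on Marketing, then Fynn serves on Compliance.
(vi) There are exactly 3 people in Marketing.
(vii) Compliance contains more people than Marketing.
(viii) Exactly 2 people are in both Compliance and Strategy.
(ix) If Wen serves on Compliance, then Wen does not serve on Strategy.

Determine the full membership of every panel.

Marketing = {Fynn, Omar, Wen}; Compliance = {Fynn, Omar, Uma, Wen}; Strategy = {Fynn, Omar}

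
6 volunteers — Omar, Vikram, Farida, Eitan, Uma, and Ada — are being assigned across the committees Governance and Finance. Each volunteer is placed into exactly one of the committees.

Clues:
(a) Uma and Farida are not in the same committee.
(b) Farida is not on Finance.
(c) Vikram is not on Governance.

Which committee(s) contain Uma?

Uma: Finance

From (b): Farida ∉ Finance.
From (c): Vikram ∉ Governance.
Only one committee left: Vikram ∈ Finance.
Only one committee left: Farida ∈ Governance.
(a): Uma ∉ Governance.
Only one committee left: Uma ∈ Finance.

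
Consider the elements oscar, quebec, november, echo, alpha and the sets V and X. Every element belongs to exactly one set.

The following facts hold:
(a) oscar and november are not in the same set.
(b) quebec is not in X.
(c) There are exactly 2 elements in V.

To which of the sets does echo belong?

echo: X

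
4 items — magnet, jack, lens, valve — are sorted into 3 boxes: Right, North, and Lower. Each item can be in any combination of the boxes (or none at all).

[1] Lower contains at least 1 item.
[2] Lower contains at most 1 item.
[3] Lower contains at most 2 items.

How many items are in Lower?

1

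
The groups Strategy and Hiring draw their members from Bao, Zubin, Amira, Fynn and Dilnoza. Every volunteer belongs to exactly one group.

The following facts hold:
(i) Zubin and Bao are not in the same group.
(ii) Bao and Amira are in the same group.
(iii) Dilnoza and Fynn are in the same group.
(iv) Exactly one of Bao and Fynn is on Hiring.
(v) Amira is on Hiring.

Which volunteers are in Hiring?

Hiring = {Amira, Bao}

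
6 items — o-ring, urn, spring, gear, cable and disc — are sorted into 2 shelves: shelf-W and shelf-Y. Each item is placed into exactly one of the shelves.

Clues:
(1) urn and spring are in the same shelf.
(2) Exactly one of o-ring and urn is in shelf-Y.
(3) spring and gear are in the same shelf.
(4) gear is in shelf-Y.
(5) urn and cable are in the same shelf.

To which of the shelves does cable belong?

cable: shelf-Y

From (4): gear ∈ shelf-Y.
(3): spring matches gear: spring ∉ shelf-W.
(3): spring matches gear: spring ∈ shelf-Y.
(1): urn matches spring: urn ∉ shelf-W.
(1): urn matches spring: urn ∈ shelf-Y.
(2) (exactly one): o-ring ∉ shelf-Y.
(5): cable matches urn: cable ∉ shelf-W.
(5): cable matches urn: cable ∈ shelf-Y.
Only one shelf left: o-ring ∈ shelf-W.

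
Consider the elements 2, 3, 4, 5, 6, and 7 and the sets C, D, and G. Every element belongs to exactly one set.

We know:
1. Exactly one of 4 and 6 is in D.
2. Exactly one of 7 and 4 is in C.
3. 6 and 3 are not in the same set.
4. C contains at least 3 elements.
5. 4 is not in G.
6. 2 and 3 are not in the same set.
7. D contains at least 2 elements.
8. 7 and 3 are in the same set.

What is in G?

G = {6}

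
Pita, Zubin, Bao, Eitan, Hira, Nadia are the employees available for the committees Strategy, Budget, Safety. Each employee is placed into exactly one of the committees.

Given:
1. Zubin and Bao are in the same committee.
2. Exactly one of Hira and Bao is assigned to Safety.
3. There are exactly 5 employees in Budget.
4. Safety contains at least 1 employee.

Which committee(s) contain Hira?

Hira: Safety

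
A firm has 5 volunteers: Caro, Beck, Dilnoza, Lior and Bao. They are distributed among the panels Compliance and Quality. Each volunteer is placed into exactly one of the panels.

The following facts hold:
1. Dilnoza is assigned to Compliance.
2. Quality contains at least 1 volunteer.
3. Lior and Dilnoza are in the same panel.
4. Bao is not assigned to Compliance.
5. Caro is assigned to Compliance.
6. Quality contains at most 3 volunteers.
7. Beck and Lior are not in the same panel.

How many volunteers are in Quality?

2

From (1): Dilnoza ∈ Compliance.
From (4): Bao ∉ Compliance.
From (5): Caro ∈ Compliance.
(3): Lior matches Dilnoza: Lior ∈ Compliance.
(7): Beck ∉ Compliance.
Only one panel left: Beck ∈ Quality.
Only one panel left: Bao ∈ Quality.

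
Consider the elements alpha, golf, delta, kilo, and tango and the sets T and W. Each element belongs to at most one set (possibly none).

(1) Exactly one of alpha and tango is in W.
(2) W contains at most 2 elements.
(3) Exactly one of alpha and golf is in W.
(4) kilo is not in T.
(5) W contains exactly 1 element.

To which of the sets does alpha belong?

From (4): kilo ∉ T.
Suppose alpha ∈ T: no assignment then satisfies all the clues, so alpha ∉ T.

alpha: W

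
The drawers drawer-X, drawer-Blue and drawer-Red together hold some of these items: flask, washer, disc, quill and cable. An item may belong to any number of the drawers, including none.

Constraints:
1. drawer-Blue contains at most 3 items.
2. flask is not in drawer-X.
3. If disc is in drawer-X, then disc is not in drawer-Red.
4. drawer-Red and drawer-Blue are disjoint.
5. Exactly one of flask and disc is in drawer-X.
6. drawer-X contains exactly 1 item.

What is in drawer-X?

From (2): flask ∉ drawer-X.
(5) (exactly one): disc ∈ drawer-X.
(6): drawer-X already has 1, so the rest are out.
(3): disc ∉ drawer-Red.

drawer-X = {disc}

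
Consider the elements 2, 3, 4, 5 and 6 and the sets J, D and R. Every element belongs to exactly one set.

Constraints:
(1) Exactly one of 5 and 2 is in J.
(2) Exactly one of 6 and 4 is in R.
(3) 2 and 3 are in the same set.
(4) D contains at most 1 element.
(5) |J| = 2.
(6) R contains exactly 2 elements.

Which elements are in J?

J = {2, 3}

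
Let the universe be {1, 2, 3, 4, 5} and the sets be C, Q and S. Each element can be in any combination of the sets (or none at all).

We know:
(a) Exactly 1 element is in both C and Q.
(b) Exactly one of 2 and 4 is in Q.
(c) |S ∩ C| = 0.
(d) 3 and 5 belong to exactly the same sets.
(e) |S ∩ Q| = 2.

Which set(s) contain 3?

3: Q, S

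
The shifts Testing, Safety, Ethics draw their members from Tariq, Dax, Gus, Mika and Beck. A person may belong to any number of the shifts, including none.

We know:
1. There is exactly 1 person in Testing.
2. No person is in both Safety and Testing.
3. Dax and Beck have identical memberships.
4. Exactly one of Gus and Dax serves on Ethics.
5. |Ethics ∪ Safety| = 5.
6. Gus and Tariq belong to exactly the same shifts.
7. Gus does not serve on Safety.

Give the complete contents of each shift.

Testing = {Mika}; Safety = {Beck, Dax}; Ethics = {Gus, Mika, Tariq}

From (7): Gus ∉ Safety.
(6): Tariq matches Gus: Tariq ∉ Safety.
Suppose Tariq ∈ Testing: no assignment then satisfies all the clues, so Tariq ∉ Testing.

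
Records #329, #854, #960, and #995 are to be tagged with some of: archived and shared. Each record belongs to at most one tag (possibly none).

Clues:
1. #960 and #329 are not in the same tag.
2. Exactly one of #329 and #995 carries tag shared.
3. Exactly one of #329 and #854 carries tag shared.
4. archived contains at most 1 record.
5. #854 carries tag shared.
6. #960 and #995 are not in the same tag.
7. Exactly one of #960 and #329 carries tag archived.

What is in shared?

shared = {#854, #995}

From (5): #854 ∈ shared.
(3) (exactly one): #329 ∉ shared.
(2) (exactly one): #995 ∈ shared.
(6): #960 ∉ shared.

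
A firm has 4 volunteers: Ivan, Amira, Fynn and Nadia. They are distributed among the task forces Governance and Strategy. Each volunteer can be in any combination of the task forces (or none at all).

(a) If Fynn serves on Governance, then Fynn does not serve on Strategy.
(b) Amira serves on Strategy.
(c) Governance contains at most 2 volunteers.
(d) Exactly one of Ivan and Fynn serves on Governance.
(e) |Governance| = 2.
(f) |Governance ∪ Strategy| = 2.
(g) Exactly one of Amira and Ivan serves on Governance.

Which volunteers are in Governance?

Governance = {Amira, Fynn}

From (b): Amira ∈ Strategy.
Suppose Ivan ∈ Governance: no assignment then satisfies all the clues, so Ivan ∉ Governance.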